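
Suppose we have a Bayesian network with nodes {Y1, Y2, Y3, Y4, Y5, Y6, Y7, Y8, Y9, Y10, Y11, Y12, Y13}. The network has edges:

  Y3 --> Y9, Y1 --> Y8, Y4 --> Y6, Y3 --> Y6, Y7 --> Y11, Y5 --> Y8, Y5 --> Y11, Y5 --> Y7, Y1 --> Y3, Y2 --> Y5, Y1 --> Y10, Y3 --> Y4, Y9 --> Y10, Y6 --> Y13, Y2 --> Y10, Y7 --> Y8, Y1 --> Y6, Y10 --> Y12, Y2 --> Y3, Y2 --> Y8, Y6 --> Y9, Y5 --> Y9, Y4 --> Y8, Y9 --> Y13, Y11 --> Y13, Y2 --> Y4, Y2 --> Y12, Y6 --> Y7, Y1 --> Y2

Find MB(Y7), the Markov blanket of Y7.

{Y1, Y2, Y4, Y5, Y6, Y8, Y11}

Recall MB(v) = parents ∪ children ∪ spouses, where spouses are the other parents of v's children.
Pa(Y7) = {Y5, Y6}.
Y7's children: Y8, Y11.
For each child, the remaining parents (spouses of Y7):
  Y8: Y1, Y2, Y4, Y5
  Y11: Y5
Union: {Y5, Y6} ∪ {Y8, Y11} ∪ {Y1, Y2, Y4, Y5} = {Y1, Y2, Y4, Y5, Y6, Y8, Y11}.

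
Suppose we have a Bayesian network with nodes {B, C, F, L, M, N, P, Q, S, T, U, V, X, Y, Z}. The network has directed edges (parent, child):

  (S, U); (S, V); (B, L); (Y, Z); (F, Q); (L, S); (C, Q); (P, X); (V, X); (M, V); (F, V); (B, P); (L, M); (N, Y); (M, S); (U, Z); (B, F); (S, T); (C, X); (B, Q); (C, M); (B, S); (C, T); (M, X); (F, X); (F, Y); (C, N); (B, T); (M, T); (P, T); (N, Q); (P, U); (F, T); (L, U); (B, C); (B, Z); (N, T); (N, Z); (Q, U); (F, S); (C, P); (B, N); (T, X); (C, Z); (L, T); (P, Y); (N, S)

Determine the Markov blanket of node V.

Recall MB(v) = parents ∪ children ∪ spouses, where spouses are the other parents of v's children.
Children of V: X.
Pa(V) = {F, M, S}.
Other parents of V's children:
  X: C, F, M, P, T
MB(V) = {C, F, M, P, S, T, X}.

{C, F, M, P, S, T, X}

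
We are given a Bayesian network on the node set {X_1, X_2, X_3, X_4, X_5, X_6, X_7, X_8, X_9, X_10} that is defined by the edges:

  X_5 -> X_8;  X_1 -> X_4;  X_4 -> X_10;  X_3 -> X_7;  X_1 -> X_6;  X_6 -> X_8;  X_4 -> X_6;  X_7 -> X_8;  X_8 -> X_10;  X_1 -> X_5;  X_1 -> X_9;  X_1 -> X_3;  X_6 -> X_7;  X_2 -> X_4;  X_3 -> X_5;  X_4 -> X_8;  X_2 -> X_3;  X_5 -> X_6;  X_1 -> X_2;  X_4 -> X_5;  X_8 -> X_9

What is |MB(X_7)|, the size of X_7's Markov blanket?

The Markov blanket of a node is its parents, its children, and the other parents of its children.
X_7's parents: X_3, X_6.
Children of X_7: X_8.
For each child, the remaining parents (spouses of X_7):
  X_8: X_4, X_5, X_6
MB(X_7) = {X_3, X_4, X_5, X_6, X_8}, which has 5 nodes.

5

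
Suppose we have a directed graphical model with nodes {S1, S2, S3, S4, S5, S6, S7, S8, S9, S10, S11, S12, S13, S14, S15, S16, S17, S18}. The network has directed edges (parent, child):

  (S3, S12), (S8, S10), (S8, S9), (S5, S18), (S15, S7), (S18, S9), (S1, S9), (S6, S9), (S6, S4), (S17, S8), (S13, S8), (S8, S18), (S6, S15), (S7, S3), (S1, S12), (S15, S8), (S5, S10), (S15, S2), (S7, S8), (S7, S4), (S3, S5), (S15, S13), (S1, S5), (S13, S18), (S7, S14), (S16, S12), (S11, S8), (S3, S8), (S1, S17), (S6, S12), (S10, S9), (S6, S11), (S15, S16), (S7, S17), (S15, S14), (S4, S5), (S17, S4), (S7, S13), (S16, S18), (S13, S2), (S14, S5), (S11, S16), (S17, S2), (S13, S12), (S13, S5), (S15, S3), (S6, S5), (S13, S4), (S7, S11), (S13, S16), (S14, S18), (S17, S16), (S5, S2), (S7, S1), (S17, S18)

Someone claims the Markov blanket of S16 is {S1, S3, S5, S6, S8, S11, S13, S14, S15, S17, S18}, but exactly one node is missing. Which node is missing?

Recall MB(v) = parents ∪ children ∪ spouses, where spouses are the other parents of v's children.
S16's children: S12, S18.
Pa(S16) = {S11, S13, S15, S17}.
For each child, the remaining parents (spouses of S16):
  parents(S18) \ {S16} = {S5, S8, S13, S14, S17}.
  S12 also has parents S1, S3, S6, S13.
MB(S16) = {S1, S3, S5, S6, S8, S11, S12, S13, S14, S15, S17, S18}.
Comparing with the claimed set, S12 is missing.

S12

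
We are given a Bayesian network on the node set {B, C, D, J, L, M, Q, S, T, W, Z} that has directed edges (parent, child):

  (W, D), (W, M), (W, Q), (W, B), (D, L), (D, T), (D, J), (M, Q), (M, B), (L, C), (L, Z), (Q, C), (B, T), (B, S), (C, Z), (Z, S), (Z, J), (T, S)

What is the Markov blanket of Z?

{B, C, D, J, L, S, T}

Children of Z: J, S.
Parents of Z: C, L.
Parents of each child, excluding Z:
  parents(S) \ {Z} = {B, T}.
  parents(J) \ {Z} = {D}.
Union: {C, L} ∪ {J, S} ∪ {B, D, T} = {B, C, D, J, L, S, T}.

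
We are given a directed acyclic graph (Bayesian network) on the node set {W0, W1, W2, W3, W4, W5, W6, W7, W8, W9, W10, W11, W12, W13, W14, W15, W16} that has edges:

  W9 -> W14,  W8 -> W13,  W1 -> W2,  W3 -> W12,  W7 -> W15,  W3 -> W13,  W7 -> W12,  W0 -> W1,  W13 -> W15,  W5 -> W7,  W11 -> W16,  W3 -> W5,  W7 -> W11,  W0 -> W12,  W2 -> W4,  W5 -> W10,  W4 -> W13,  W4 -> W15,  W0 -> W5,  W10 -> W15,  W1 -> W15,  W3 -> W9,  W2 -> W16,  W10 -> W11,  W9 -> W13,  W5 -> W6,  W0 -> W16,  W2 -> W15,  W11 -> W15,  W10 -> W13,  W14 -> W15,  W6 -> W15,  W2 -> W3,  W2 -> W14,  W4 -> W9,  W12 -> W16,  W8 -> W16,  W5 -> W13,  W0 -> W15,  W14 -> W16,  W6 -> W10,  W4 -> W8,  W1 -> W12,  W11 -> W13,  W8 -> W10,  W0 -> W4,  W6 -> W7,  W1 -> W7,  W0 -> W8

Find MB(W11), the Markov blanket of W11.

{W0, W1, W2, W3, W4, W5, W6, W7, W8, W9, W10, W12, W13, W14, W15, W16}

W11 has parents W7, W10.
Children of W11: W13, W15, W16.
Co-parents of W11 (other parents of its children):
  W13: W3, W4, W5, W8, W9, W10
  W15: W0, W1, W2, W4, W6, W7, W10, W13, W14
  W16: W0, W2, W8, W12, W14
So the Markov blanket of W11 is {W0, W1, W2, W3, W4, W5, W6, W7, W8, W9, W10, W12, W13, W14, W15, W16}.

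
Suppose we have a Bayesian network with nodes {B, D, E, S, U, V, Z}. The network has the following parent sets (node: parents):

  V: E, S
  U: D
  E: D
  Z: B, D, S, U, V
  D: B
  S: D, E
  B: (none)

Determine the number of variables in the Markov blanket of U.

5

U's children: Z.
U has parent D.
Other parents of U's children:
  Z: B, D, S, V
MB(U) = {B, D, S, V, Z}, which has 5 nodes.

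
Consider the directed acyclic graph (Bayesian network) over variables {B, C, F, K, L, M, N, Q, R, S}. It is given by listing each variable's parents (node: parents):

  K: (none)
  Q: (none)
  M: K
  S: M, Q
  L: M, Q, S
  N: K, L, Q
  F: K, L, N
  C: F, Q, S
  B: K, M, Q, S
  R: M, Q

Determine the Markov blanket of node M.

{B, K, L, Q, R, S}

M has parent K.
M has children B, L, R, S.
Parents of each child, excluding M:
  S: Q
  L: Q, S
  B: K, Q, S
  R: Q
MB(M) = {B, K, L, Q, R, S}.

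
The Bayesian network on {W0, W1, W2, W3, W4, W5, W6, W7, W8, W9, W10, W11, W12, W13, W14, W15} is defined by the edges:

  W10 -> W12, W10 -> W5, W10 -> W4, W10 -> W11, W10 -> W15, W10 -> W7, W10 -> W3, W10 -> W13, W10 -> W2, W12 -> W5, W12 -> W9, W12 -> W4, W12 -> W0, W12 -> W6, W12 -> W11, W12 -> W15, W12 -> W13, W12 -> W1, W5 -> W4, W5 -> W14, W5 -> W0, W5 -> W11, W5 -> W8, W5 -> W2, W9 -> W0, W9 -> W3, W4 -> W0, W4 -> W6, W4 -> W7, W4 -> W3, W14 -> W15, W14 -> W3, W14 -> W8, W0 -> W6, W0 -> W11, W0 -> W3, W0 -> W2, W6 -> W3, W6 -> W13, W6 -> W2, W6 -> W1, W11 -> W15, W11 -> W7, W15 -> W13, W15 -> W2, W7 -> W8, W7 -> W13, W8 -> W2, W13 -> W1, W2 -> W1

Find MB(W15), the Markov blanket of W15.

{W0, W2, W5, W6, W7, W8, W10, W11, W12, W13, W14}

A node's Markov blanket = Pa ∪ Ch ∪ (parents of Ch other than the node itself).
W15's children: W2, W13.
Pa(W15) = {W10, W11, W12, W14}.
Parents of each child, excluding W15:
  W13 also has parents W6, W7, W10, W12.
  parents(W2) \ {W15} = {W0, W5, W6, W8, W10}.
So the Markov blanket of W15 is {W0, W2, W5, W6, W7, W8, W10, W11, W12, W13, W14}.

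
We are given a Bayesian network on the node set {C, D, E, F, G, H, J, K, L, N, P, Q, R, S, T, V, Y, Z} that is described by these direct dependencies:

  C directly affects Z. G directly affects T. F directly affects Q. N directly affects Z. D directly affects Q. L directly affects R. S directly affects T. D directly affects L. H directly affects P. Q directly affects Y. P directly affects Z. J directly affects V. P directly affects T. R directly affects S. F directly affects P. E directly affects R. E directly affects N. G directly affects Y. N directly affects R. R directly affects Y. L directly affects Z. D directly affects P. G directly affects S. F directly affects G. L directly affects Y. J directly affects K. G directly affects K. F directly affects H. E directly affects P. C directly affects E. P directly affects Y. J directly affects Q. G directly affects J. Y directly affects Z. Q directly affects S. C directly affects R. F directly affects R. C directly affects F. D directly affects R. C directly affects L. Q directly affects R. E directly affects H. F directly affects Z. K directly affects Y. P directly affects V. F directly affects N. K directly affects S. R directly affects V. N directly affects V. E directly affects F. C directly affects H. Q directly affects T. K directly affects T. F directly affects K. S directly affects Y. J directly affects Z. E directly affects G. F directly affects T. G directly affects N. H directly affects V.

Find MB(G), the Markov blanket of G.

{E, F, J, K, L, N, P, Q, R, S, T, Y}

G's parents: E, F.
G's children: J, K, N, S, T, Y.
For each child, the remaining parents (spouses of G):
  J has no other parent.
  K's other parents are F, J.
  N also has parents E, F.
  parents(S) \ {G} = {K, Q, R}.
  T also has parents F, K, P, Q, S.
  Y also has parents K, L, P, Q, R, S.
Union: {E, F} ∪ {J, K, N, S, T, Y} ∪ {E, F, J, K, L, P, Q, R, S} = {E, F, J, K, L, N, P, Q, R, S, T, Y}.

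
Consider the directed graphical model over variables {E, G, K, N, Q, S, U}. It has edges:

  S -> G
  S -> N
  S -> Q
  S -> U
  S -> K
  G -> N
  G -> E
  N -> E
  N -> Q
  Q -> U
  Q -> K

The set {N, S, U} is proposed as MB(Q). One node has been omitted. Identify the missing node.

K

Q's parents: N, S.
Q has children K, U.
Parents of each child, excluding Q:
  parents(U) \ {Q} = {S}.
  K also has parent S.
MB(Q) = {K, N, S, U}.
Comparing with the claimed set, K is missing.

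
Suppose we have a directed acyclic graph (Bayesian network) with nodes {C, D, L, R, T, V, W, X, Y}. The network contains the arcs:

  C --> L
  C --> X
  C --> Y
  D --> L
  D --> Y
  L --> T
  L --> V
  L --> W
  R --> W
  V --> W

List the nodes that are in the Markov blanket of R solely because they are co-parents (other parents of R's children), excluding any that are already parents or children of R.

{L, V}

Children of R: W.
  W: L, V
Excluding nodes already adjacent to R (W), the co-parent-only contribution is {L, V}.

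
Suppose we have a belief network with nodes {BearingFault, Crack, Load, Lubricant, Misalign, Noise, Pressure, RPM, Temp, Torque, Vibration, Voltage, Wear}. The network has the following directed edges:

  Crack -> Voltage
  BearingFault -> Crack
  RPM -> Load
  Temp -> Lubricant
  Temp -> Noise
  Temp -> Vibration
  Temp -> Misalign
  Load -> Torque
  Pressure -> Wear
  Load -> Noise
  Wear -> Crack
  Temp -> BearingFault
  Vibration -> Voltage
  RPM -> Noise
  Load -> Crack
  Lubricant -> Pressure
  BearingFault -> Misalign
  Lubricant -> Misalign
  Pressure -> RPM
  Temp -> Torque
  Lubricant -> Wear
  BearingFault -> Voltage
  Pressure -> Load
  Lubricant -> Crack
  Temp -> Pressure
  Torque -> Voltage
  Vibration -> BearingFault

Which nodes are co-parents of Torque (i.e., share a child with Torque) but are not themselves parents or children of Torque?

{BearingFault, Crack, Vibration}

Children of Torque: Voltage.
  Voltage: BearingFault, Crack, Vibration
Excluding nodes already adjacent to Torque (Load, Temp, Voltage), the co-parent-only contribution is {BearingFault, Crack, Vibration}.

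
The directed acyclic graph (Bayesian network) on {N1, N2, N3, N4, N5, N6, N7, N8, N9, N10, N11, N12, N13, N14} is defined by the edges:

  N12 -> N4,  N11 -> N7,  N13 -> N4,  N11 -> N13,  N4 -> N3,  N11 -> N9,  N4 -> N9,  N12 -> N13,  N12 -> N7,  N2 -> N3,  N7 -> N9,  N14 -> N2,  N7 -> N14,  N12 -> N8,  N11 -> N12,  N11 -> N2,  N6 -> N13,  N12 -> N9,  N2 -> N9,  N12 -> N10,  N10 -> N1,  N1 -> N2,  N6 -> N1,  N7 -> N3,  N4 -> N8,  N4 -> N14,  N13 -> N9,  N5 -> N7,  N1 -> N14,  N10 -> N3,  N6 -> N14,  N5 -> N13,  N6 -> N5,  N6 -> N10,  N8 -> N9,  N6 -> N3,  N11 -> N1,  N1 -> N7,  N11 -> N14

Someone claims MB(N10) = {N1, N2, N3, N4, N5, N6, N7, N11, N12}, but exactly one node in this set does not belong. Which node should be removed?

Parents of N10: N6, N12.
Ch(N10) = {N1, N3}.
Parents of each child, excluding N10:
  N1's other parents are N6, N11.
  N3 also has parents N2, N4, N6, N7.
MB(N10) = {N1, N2, N3, N4, N6, N7, N11, N12}.
N5 is neither a parent, child, nor co-parent of N10, so it does not belong.

N5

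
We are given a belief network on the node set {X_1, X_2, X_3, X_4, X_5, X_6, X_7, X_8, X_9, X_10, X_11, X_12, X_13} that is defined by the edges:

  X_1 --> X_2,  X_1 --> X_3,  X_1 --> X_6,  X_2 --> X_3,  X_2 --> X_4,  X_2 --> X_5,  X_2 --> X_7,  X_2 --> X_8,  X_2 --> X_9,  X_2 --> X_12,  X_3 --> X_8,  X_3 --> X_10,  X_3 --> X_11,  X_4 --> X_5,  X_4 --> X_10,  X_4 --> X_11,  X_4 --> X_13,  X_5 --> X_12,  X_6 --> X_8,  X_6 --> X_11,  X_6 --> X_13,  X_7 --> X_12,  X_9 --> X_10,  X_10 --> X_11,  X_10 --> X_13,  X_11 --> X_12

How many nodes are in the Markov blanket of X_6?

8

Children of X_6: X_8, X_11, X_13.
Pa(X_6) = {X_1}.
Parents of each child, excluding X_6:
  X_8 also has parents X_2, X_3.
  X_11 also has parents X_3, X_4, X_10.
  X_13's other parents are X_4, X_10.
MB(X_6) = {X_1, X_2, X_3, X_4, X_8, X_10, X_11, X_13}, which has 8 nodes.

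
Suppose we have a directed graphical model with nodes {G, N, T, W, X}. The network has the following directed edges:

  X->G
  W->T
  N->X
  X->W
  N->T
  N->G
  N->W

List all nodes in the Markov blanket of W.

{N, T, X}

W has child T.
Parents of W: N, X.
Co-parents of W (other parents of its children):
  T: N
MB(W) = {N, T, X}.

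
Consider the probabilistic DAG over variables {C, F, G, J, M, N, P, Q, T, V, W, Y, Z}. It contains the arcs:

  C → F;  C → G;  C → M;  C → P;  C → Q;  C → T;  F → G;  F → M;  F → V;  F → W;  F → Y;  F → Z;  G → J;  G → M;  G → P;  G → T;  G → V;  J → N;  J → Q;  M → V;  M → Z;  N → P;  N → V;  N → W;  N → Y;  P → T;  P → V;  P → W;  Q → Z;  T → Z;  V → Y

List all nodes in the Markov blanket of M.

{C, F, G, N, P, Q, T, V, Z}

Recall MB(v) = parents ∪ children ∪ spouses, where spouses are the other parents of v's children.
Pa(M) = {C, F, G}.
Children of M: V, Z.
For each child, the remaining parents (spouses of M):
  V's other parents are F, G, N, P.
  Z also has parents F, Q, T.
Union: {C, F, G} ∪ {V, Z} ∪ {F, G, N, P, Q, T} = {C, F, G, N, P, Q, T, V, Z}.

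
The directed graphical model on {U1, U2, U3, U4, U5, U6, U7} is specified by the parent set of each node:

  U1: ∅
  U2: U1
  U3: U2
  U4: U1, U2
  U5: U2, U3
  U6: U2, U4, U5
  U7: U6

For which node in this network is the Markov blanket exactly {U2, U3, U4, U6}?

The target node must have every member of {U2, U3, U4, U6} as a parent, child, or co-parent, and no others.
Parents of U5: U2, U3; children: U6; co-parents: U2, U4.
These exactly cover the given set, so the node is U5.

U5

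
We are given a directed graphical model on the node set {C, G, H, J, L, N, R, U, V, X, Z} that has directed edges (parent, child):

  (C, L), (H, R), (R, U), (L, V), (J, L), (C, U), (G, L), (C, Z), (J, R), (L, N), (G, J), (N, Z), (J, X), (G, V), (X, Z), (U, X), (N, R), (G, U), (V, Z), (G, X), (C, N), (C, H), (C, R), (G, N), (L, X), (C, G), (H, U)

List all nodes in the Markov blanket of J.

{C, G, H, L, N, R, U, X}

Recall MB(v) = parents ∪ children ∪ spouses, where spouses are the other parents of v's children.
J's children: L, R, X.
Pa(J) = {G}.
Co-parents of J (other parents of its children):
  parents(L) \ {J} = {C, G}.
  R also has parents C, H, N.
  X also has parents G, L, U.
Union: {G} ∪ {L, R, X} ∪ {C, G, H, L, N, U} = {C, G, H, L, N, R, U, X}.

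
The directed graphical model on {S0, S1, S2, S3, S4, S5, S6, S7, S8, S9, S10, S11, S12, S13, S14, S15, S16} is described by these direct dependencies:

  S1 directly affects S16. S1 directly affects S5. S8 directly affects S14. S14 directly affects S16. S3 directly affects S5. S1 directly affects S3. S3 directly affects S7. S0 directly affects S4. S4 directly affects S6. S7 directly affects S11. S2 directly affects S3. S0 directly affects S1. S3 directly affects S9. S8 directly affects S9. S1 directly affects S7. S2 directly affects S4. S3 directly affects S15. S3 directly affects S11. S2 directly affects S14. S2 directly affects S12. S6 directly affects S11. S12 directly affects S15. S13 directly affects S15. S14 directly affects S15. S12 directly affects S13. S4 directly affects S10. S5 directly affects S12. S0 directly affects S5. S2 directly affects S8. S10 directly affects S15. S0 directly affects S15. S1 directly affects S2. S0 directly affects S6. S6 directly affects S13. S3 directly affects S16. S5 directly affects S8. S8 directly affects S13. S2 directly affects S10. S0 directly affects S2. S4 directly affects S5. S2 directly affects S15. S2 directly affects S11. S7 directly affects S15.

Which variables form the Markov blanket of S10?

{S0, S2, S3, S4, S7, S12, S13, S14, S15}

The Markov blanket of a node is its parents, its children, and the other parents of its children.
Parents of S10: S2, S4.
S10's children: S15.
Co-parents of S10 (other parents of its children):
  parents(S15) \ {S10} = {S0, S2, S3, S7, S12, S13, S14}.
Taking the union gives {S0, S2, S3, S4, S7, S12, S13, S14, S15}.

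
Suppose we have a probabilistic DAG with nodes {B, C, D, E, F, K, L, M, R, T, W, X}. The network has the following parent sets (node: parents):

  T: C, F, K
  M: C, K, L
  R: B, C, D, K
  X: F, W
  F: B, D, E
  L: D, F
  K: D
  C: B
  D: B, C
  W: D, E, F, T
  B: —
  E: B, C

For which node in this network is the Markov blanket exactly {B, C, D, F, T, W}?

E

The target node must have every member of {B, C, D, F, T, W} as a parent, child, or co-parent, and no others.
Parents of E: B, C; children: F, W; co-parents: B, D, F, T.
These exactly cover the given set, so the node is E.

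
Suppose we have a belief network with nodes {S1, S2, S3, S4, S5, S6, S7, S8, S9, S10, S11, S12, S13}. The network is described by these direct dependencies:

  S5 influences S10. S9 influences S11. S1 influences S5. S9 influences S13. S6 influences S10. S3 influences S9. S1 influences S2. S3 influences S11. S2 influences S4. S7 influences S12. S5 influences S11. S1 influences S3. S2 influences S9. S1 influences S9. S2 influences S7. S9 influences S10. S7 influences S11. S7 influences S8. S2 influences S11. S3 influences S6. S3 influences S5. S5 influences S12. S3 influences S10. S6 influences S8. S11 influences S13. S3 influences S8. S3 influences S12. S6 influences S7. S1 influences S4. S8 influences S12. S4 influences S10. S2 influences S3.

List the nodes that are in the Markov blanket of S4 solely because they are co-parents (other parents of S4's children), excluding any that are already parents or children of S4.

{S3, S5, S6, S9}

Children of S4: S10.
  S10's other parents are S3, S5, S6, S9.
Excluding nodes already adjacent to S4 (S1, S2, S10), the co-parent-only contribution is {S3, S5, S6, S9}.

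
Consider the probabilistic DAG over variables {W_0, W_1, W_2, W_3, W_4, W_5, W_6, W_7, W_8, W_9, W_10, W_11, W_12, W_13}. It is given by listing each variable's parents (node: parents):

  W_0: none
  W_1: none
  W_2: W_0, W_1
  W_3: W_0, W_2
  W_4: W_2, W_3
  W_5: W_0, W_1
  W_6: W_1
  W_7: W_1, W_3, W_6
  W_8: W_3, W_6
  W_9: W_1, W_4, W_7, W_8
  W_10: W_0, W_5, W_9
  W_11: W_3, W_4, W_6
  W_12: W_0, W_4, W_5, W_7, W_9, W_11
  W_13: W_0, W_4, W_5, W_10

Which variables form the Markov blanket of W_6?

The Markov blanket of a node is its parents, its children, and the other parents of its children.
W_6 has parent W_1.
W_6 has children W_7, W_8, W_11.
For each child, the remaining parents (spouses of W_6):
  W_7's other parents are W_1, W_3.
  W_8's other parent is W_3.
  W_11's other parents are W_3, W_4.
Union: {W_1} ∪ {W_7, W_8, W_11} ∪ {W_1, W_3, W_4} = {W_1, W_3, W_4, W_7, W_8, W_11}.

{W_1, W_3, W_4, W_7, W_8, W_11}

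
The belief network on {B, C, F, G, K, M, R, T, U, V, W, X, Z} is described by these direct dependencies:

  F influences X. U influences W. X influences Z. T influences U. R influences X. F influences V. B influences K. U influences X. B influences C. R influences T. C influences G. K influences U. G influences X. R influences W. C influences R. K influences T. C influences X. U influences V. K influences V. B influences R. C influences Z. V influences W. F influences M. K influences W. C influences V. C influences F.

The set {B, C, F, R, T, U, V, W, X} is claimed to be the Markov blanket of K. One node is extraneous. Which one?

X

A node's Markov blanket = Pa ∪ Ch ∪ (parents of Ch other than the node itself).
K has parent B.
K has children T, U, V, W.
Other parents of K's children:
  parents(T) \ {K} = {R}.
  U's other parent is T.
  parents(V) \ {K} = {C, F, U}.
  W's other parents are R, U, V.
MB(K) = {B, C, F, R, T, U, V, W}.
X is neither a parent, child, nor co-parent of K, so it does not belong.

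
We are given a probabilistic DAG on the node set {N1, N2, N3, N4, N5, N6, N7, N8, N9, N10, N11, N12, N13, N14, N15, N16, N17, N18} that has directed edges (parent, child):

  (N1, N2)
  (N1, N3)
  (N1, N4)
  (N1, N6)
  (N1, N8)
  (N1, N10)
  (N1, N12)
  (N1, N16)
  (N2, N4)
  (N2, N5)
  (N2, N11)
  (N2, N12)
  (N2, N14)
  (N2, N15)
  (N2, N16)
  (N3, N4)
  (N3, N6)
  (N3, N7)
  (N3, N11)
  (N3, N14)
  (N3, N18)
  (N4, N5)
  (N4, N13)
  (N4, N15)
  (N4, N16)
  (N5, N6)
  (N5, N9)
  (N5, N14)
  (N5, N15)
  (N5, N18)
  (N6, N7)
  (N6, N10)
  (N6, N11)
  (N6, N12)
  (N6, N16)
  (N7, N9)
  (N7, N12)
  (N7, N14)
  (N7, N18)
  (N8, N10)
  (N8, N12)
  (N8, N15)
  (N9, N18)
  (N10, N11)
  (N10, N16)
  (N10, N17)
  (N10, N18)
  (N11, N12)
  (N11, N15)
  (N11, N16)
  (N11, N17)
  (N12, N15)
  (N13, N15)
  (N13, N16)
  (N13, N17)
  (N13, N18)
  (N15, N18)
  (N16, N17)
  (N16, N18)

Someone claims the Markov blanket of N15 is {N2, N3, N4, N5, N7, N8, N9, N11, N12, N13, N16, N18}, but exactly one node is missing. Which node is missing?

Recall MB(v) = parents ∪ children ∪ spouses, where spouses are the other parents of v's children.
Parents of N15: N2, N4, N5, N8, N11, N12, N13.
Ch(N15) = {N18}.
For each child, the remaining parents (spouses of N15):
  parents(N18) \ {N15} = {N3, N5, N7, N9, N10, N13, N16}.
MB(N15) = {N2, N3, N4, N5, N7, N8, N9, N10, N11, N12, N13, N16, N18}.
Comparing with the claimed set, N10 is missing.

N10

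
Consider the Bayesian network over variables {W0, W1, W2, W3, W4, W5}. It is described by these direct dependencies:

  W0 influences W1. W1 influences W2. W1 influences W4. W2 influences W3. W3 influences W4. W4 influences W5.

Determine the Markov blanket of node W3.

The Markov blanket of a node is its parents, its children, and the other parents of its children.
Pa(W3) = {W2}.
Children of W3: W4.
For each child, the remaining parents (spouses of W3):
  parents(W4) \ {W3} = {W1}.
Taking the union gives {W1, W2, W4}.

{W1, W2, W4}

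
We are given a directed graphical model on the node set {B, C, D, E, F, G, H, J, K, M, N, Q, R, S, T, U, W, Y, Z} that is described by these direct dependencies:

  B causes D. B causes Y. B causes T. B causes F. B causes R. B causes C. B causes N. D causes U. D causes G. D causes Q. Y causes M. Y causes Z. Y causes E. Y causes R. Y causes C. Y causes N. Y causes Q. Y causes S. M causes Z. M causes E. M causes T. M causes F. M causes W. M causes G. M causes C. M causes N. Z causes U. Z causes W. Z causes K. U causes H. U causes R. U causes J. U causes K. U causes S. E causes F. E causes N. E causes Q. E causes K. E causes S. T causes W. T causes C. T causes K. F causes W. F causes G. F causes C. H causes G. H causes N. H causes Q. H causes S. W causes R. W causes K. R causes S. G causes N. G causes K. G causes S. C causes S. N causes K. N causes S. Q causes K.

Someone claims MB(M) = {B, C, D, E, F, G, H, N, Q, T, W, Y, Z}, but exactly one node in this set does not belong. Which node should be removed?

M has parent Y.
M has children C, E, F, G, N, T, W, Z.
Other parents of M's children:
  Z's other parent is Y.
  E also has parent Y.
  T also has parent B.
  F also has parents B, E.
  W also has parents F, T, Z.
  parents(G) \ {M} = {D, F, H}.
  C's other parents are B, F, T, Y.
  N also has parents B, E, G, H, Y.
MB(M) = {B, C, D, E, F, G, H, N, T, W, Y, Z}.
Q is neither a parent, child, nor co-parent of M, so it does not belong.

Q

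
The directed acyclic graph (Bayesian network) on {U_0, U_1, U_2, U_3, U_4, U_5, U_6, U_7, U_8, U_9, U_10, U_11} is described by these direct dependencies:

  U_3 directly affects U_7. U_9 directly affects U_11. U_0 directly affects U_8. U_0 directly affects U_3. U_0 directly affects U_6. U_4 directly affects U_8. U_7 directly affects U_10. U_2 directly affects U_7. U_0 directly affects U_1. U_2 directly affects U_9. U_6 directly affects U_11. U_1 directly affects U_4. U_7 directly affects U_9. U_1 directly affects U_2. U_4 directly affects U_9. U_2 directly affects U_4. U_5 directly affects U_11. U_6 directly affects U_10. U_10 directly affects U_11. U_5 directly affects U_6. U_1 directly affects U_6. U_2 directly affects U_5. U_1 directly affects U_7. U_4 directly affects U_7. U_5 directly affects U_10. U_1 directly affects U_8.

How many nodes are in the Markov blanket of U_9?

Children of U_9: U_11.
Parents of U_9: U_2, U_4, U_7.
Parents of each child, excluding U_9:
  parents(U_11) \ {U_9} = {U_5, U_6, U_10}.
MB(U_9) = {U_2, U_4, U_5, U_6, U_7, U_10, U_11}, which has 7 nodes.

7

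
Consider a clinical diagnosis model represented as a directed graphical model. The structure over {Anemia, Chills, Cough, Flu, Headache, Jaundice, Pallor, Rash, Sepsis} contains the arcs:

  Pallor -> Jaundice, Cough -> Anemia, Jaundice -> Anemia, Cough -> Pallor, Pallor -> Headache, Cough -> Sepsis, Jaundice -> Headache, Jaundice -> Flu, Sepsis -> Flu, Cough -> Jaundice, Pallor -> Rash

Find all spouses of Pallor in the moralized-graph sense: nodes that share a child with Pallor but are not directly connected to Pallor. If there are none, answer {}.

Children of Pallor: Headache, Jaundice, Rash.
  Jaundice: Cough
  Headache: Jaundice
  Rash: —
Excluding nodes already adjacent to Pallor (Cough, Headache, Jaundice, Rash), the co-parent-only contribution is {}.

{}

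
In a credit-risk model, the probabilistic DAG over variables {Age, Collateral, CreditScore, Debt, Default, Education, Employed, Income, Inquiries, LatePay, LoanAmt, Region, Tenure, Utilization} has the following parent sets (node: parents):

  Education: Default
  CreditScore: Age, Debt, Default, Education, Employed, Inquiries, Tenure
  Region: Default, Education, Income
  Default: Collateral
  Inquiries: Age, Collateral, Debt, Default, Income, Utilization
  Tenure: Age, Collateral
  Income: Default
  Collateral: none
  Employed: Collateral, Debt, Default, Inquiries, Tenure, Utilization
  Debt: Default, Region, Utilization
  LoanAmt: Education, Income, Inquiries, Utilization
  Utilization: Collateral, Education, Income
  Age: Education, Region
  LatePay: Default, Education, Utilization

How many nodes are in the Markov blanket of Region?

By definition, MB(Region) is built from Region's parents, Region's children, and the co-parents of Region.
Region has children Age, Debt.
Region's parents: Default, Education, Income.
Co-parents of Region (other parents of its children):
  parents(Age) \ {Region} = {Education}.
  Debt's other parents are Default, Utilization.
MB(Region) = {Age, Debt, Default, Education, Income, Utilization}, which has 6 nodes.

6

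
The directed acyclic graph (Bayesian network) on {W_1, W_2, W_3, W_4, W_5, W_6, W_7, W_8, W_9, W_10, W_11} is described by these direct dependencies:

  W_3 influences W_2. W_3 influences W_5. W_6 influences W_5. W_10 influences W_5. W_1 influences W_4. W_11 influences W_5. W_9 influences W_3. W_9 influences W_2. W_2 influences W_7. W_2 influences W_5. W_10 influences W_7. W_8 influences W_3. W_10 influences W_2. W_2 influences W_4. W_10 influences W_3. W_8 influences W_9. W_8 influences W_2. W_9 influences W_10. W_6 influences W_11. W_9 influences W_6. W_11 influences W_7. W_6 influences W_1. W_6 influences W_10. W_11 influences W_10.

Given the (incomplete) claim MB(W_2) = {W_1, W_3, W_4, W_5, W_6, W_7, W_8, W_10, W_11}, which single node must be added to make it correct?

Pa(W_2) = {W_3, W_8, W_9, W_10}.
W_2 has children W_4, W_5, W_7.
For each child, the remaining parents (spouses of W_2):
  W_4: W_1
  W_5: W_3, W_6, W_10, W_11
  W_7: W_10, W_11
MB(W_2) = {W_1, W_3, W_4, W_5, W_6, W_7, W_8, W_9, W_10, W_11}.
Comparing with the claimed set, W_9 is missing.

W_9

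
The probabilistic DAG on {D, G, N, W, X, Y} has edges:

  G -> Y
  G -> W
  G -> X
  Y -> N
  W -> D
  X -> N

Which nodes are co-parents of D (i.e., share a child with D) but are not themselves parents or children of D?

D has no children, so it has no co-parents. The set is empty.

{}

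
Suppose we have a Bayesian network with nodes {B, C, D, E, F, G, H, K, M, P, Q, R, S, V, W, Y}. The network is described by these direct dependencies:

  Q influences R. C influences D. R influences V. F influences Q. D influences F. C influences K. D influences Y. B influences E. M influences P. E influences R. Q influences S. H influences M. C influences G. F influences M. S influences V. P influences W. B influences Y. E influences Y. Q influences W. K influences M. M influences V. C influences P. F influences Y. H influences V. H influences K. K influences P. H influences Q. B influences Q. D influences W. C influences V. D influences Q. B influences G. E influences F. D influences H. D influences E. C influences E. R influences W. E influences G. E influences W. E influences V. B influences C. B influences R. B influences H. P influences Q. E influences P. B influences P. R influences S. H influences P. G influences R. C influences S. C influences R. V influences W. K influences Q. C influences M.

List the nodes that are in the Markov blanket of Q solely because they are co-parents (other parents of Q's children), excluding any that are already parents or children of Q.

Children of Q: R, S, W.
  R: B, C, E, G
  S: C, R
  W: D, E, P, R, V
Excluding nodes already adjacent to Q (B, D, F, H, K, P, R, S, W), the co-parent-only contribution is {C, E, G, V}.

{C, E, G, V}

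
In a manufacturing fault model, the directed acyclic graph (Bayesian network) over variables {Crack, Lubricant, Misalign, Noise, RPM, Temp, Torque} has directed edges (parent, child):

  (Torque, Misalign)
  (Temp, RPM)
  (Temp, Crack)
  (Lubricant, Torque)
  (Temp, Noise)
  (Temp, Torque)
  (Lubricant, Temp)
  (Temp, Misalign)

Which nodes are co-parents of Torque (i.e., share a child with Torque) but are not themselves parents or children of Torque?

Children of Torque: Misalign.
  Misalign: Temp
Excluding nodes already adjacent to Torque (Lubricant, Misalign, Temp), the co-parent-only contribution is {}.

{}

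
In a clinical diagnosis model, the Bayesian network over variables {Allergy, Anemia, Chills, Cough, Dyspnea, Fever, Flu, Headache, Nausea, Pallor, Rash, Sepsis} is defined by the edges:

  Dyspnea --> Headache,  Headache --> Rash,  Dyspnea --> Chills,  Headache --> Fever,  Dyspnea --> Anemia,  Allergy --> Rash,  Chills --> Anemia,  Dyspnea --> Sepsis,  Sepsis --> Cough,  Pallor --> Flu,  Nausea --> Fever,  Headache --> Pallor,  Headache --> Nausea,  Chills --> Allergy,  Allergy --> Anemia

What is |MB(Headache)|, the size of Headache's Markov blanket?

6

Pa(Headache) = {Dyspnea}.
Headache's children: Fever, Nausea, Pallor, Rash.
Other parents of Headache's children:
  Nausea: —
  Pallor: —
  Rash: Allergy
  Fever: Nausea
MB(Headache) = {Allergy, Dyspnea, Fever, Nausea, Pallor, Rash}, which has 6 nodes.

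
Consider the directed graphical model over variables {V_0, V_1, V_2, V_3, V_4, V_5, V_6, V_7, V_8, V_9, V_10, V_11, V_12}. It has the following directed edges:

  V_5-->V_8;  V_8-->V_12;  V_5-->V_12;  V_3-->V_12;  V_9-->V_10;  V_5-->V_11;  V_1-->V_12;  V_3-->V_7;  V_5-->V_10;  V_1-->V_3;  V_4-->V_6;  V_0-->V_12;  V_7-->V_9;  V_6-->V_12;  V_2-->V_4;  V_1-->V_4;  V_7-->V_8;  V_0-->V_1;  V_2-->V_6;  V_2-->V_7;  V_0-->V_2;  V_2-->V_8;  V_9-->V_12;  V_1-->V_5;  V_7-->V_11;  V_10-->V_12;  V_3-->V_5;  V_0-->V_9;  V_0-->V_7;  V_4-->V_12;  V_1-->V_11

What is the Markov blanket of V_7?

{V_0, V_1, V_2, V_3, V_5, V_8, V_9, V_11}

Recall MB(v) = parents ∪ children ∪ spouses, where spouses are the other parents of v's children.
Parents of V_7: V_0, V_2, V_3.
V_7 has children V_8, V_9, V_11.
Co-parents of V_7 (other parents of its children):
  V_8: V_2, V_5
  V_9: V_0
  V_11: V_1, V_5
MB(V_7) = {V_0, V_1, V_2, V_3, V_5, V_8, V_9, V_11}.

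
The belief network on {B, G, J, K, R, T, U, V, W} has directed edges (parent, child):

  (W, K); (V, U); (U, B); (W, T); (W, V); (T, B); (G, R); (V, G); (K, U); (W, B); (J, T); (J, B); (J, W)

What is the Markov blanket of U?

U has parents K, V.
U has child B.
Parents of each child, excluding U:
  B also has parents J, T, W.
Union: {K, V} ∪ {B} ∪ {J, T, W} = {B, J, K, T, V, W}.

{B, J, K, T, V, W}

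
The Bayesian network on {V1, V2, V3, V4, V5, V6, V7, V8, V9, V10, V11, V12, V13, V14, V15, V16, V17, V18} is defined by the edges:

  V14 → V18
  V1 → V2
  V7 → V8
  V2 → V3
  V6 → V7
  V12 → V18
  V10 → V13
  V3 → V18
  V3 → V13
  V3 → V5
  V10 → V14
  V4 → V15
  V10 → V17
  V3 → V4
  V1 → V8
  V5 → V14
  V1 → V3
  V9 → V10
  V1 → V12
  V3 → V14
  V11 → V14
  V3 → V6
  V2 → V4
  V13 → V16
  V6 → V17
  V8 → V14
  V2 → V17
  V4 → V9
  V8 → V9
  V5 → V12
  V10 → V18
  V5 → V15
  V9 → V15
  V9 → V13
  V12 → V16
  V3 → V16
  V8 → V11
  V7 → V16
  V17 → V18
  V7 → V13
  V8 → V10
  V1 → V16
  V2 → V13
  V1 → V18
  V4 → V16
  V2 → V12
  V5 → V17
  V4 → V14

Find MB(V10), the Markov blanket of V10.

Recall MB(v) = parents ∪ children ∪ spouses, where spouses are the other parents of v's children.
Children of V10: V13, V14, V17, V18.
V10's parents: V8, V9.
Co-parents of V10 (other parents of its children):
  V13 also has parents V2, V3, V7, V9.
  V14 also has parents V3, V4, V5, V8, V11.
  V17 also has parents V2, V5, V6.
  V18 also has parents V1, V3, V12, V14, V17.
Union: {V8, V9} ∪ {V13, V14, V17, V18} ∪ {V1, V2, V3, V4, V5, V6, V7, V8, V9, V11, V12, V14, V17} = {V1, V2, V3, V4, V5, V6, V7, V8, V9, V11, V12, V13, V14, V17, V18}.

{V1, V2, V3, V4, V5, V6, V7, V8, V9, V11, V12, V13, V14, V17, V18}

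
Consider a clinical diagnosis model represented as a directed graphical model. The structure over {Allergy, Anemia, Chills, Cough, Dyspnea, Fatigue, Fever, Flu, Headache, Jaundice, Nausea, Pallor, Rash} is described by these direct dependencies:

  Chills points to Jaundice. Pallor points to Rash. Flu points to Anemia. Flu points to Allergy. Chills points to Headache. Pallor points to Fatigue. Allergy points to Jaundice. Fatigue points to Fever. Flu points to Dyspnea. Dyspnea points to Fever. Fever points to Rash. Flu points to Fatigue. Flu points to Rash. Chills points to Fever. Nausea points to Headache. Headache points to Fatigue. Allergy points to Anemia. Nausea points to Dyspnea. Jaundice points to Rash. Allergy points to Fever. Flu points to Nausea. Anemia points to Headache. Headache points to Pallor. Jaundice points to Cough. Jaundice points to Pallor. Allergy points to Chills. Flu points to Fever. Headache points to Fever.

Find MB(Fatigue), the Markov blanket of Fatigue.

A node's Markov blanket = Pa ∪ Ch ∪ (parents of Ch other than the node itself).
Fatigue has parents Flu, Headache, Pallor.
Children of Fatigue: Fever.
For each child, the remaining parents (spouses of Fatigue):
  Fever's other parents are Allergy, Chills, Dyspnea, Flu, Headache.
MB(Fatigue) = {Allergy, Chills, Dyspnea, Fever, Flu, Headache, Pallor}.

{Allergy, Chills, Dyspnea, Fever, Flu, Headache, Pallor}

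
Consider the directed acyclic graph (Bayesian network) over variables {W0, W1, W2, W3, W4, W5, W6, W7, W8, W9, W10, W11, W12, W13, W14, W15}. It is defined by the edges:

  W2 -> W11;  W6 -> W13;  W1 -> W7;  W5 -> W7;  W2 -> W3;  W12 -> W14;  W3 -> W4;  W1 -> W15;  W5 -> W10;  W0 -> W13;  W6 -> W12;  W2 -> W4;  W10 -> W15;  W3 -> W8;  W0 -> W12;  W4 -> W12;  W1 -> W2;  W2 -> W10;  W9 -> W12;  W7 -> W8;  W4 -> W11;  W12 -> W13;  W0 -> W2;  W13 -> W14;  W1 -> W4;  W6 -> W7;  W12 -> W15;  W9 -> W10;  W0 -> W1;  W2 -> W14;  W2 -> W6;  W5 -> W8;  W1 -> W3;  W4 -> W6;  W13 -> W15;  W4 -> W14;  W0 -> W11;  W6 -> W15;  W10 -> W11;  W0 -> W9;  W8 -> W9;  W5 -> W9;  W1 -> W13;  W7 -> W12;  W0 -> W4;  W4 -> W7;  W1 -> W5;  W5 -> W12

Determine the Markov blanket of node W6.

{W0, W1, W2, W4, W5, W7, W9, W10, W12, W13, W15}

The Markov blanket of a node is its parents, its children, and the other parents of its children.
W6 has parents W2, W4.
W6's children: W7, W12, W13, W15.
Other parents of W6's children:
  W7 also has parents W1, W4, W5.
  parents(W12) \ {W6} = {W0, W4, W5, W7, W9}.
  W13 also has parents W0, W1, W12.
  W15 also has parents W1, W10, W12, W13.
Taking the union gives {W0, W1, W2, W4, W5, W7, W9, W10, W12, W13, W15}.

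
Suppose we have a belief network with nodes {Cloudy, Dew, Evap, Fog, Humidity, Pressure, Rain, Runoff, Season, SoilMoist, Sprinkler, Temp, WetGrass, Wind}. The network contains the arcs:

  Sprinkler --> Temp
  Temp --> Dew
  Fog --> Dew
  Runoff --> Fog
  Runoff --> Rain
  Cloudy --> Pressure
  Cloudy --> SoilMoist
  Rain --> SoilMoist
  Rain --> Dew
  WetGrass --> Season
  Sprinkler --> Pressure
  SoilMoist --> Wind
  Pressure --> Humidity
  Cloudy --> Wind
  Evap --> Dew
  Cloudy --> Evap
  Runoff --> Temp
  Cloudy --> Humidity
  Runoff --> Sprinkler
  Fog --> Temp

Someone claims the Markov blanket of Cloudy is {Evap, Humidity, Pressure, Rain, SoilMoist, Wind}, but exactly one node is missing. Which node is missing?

Sprinkler

A node's Markov blanket = Pa ∪ Ch ∪ (parents of Ch other than the node itself).
Cloudy has no parents.
Ch(Cloudy) = {Evap, Humidity, Pressure, SoilMoist, Wind}.
Parents of each child, excluding Cloudy:
  SoilMoist also has parent Rain.
  Evap: no additional parents.
  parents(Pressure) \ {Cloudy} = {Sprinkler}.
  parents(Wind) \ {Cloudy} = {SoilMoist}.
  Humidity also has parent Pressure.
MB(Cloudy) = {Evap, Humidity, Pressure, Rain, SoilMoist, Sprinkler, Wind}.
Comparing with the claimed set, Sprinkler is missing.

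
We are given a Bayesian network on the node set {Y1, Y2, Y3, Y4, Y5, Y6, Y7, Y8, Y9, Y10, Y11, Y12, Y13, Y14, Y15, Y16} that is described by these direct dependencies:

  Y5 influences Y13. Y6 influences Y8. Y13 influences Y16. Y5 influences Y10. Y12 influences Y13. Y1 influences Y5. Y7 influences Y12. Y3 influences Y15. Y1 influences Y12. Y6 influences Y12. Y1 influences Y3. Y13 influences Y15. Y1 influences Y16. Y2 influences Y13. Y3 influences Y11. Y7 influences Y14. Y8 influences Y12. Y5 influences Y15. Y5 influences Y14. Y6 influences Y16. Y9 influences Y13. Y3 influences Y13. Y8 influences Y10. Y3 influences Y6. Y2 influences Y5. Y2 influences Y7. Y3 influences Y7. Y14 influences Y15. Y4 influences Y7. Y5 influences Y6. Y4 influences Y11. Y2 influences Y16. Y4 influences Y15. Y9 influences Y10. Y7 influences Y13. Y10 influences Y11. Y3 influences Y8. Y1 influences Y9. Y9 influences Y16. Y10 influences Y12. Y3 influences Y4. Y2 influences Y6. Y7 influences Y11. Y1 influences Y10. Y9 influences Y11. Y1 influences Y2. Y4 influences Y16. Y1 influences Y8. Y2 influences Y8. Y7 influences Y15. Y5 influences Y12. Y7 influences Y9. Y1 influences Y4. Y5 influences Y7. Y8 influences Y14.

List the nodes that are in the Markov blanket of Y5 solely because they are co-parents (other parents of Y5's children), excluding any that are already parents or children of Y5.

{Y3, Y4, Y8, Y9}

Children of Y5: Y6, Y7, Y10, Y12, Y13, Y14, Y15.
  Y6's other parents are Y2, Y3.
  parents(Y7) \ {Y5} = {Y2, Y3, Y4}.
  Y10 also has parents Y1, Y8, Y9.
  Y12's other parents are Y1, Y6, Y7, Y8, Y10.
  Y13's other parents are Y2, Y3, Y7, Y9, Y12.
  Y14 also has parents Y7, Y8.
  Y15's other parents are Y3, Y4, Y7, Y13, Y14.
Excluding nodes already adjacent to Y5 (Y1, Y2, Y6, Y7, Y10, Y12, Y13, Y14, Y15), the co-parent-only contribution is {Y3, Y4, Y8, Y9}.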